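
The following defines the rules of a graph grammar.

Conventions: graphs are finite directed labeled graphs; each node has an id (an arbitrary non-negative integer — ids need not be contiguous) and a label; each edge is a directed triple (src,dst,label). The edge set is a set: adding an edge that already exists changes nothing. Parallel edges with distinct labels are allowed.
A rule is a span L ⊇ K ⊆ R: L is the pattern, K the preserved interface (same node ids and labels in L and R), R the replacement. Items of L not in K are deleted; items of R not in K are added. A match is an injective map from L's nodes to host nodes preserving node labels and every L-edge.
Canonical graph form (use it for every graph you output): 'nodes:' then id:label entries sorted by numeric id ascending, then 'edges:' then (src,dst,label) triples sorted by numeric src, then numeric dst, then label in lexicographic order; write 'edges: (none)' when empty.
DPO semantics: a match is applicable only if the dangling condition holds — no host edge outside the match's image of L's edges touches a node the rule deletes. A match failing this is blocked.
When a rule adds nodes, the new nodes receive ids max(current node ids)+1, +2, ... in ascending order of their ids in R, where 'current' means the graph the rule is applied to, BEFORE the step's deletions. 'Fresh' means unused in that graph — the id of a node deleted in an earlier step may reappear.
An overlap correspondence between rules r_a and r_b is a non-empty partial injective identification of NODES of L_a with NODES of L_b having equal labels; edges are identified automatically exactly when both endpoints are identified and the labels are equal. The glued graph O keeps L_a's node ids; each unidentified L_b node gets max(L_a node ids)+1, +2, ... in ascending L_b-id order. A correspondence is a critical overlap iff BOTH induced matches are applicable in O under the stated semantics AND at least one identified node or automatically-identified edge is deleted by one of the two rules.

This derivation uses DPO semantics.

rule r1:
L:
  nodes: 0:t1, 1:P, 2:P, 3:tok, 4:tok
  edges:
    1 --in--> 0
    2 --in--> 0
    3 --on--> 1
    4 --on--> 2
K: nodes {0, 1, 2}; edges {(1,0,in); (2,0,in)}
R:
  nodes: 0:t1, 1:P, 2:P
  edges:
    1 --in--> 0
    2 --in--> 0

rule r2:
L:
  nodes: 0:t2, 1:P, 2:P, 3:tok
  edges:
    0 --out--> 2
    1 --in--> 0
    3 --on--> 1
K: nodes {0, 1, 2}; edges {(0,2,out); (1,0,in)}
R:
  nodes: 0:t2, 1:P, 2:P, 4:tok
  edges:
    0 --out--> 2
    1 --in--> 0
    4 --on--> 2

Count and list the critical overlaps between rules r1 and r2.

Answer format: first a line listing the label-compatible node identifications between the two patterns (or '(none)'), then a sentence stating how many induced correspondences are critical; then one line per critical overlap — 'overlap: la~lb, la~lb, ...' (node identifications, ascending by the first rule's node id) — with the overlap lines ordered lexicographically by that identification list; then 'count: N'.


label-compatible node identifications between L(r1) and L(r2): 1~1, 1~2, 2~1, 2~2, 3~3, 4~3
4 of the induced correspondences are critical overlaps of r1 and r2.
overlap: 1~1, 2~2, 3~3
overlap: 1~1, 3~3
overlap: 1~2, 2~1, 4~3
overlap: 2~1, 4~3
count: 4


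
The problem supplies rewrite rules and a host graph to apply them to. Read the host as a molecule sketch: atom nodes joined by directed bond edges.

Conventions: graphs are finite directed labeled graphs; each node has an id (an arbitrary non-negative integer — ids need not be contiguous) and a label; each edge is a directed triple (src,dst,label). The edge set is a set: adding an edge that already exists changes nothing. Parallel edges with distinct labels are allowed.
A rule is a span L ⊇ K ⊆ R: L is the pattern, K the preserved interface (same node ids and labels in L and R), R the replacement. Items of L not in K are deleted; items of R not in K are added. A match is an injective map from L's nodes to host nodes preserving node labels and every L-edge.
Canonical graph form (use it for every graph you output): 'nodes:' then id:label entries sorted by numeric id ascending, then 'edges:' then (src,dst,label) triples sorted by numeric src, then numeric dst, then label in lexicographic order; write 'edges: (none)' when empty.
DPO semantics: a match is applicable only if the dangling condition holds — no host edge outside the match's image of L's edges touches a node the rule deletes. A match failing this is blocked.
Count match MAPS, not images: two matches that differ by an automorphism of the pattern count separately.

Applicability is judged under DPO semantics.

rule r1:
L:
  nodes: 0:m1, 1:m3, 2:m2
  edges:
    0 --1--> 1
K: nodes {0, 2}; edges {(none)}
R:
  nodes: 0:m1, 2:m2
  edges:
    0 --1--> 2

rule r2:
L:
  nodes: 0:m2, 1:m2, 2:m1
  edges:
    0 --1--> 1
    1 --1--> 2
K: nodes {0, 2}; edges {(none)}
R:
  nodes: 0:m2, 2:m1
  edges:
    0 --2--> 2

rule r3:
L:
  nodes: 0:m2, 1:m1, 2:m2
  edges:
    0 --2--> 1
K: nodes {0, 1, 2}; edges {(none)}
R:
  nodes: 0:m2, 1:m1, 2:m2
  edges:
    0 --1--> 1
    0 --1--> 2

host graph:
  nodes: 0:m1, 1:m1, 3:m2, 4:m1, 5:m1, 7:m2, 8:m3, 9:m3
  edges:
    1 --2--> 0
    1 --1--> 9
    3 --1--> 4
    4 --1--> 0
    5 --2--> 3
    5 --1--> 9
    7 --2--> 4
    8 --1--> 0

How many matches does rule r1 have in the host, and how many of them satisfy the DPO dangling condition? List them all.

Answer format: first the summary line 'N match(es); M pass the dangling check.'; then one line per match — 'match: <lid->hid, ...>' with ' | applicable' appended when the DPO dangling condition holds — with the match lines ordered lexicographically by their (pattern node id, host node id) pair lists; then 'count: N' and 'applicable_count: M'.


4 match(es); 0 pass the dangling check.
match: 0->1, 1->9, 2->3
match: 0->1, 1->9, 2->7
match: 0->5, 1->9, 2->3
match: 0->5, 1->9, 2->7
count: 4
applicable_count: 0


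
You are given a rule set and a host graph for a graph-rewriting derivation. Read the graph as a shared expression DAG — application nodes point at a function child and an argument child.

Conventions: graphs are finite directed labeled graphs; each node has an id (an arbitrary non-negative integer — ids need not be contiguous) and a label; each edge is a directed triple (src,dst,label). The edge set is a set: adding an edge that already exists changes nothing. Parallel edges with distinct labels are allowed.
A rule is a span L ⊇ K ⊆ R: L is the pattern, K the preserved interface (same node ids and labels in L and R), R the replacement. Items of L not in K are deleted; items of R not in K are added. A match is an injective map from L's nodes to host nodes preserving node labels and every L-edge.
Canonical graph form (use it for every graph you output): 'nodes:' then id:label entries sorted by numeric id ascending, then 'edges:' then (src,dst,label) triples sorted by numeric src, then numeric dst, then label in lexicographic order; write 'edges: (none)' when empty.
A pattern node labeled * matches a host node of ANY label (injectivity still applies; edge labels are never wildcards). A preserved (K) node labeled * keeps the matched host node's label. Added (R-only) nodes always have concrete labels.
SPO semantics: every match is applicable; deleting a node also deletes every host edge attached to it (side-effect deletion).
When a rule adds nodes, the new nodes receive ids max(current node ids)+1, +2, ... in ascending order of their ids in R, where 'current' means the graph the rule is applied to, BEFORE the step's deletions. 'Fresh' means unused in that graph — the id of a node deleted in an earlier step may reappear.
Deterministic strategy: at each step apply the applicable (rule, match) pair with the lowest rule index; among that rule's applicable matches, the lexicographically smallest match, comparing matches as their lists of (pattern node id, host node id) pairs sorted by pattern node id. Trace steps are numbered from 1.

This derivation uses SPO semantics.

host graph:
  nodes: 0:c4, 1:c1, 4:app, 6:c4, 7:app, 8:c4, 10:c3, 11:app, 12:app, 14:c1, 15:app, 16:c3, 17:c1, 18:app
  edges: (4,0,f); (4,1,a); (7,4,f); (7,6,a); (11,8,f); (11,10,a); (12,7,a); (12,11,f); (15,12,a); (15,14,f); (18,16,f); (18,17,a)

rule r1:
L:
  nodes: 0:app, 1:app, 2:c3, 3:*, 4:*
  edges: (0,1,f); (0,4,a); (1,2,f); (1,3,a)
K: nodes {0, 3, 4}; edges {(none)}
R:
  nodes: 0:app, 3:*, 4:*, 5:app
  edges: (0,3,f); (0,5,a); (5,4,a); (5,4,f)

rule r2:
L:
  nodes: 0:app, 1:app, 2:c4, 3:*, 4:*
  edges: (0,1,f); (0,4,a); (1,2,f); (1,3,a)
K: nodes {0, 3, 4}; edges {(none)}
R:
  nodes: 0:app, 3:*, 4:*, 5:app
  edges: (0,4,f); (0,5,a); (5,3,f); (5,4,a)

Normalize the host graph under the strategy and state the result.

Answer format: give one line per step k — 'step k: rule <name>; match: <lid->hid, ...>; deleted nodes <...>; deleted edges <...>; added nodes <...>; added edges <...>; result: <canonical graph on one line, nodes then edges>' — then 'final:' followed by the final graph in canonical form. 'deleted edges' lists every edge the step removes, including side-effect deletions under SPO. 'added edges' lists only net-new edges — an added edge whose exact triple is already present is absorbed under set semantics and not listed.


step 1: rule r2; match: 0->7, 1->4, 2->0, 3->1, 4->6; deleted nodes 0, 4; deleted edges (4,0,f); (4,1,a); (7,4,f); (7,6,a); added nodes 19; added edges (7,6,f); (7,19,a); (19,1,f); (19,6,a); result: nodes: 1:c1, 6:c4, 7:app, 8:c4, 10:c3, 11:app, 12:app, 14:c1, 15:app, 16:c3, 17:c1, 18:app, 19:app edges: (7,6,f); (7,19,a); (11,8,f); (11,10,a); (12,7,a); (12,11,f); (15,12,a); (15,14,f); (18,16,f); (18,17,a); (19,1,f); (19,6,a)
step 2: rule r2; match: 0->12, 1->11, 2->8, 3->10, 4->7; deleted nodes 8, 11; deleted edges (11,8,f); (11,10,a); (12,7,a); (12,11,f); added nodes 20; added edges (12,7,f); (12,20,a); (20,7,a); (20,10,f); result: nodes: 1:c1, 6:c4, 7:app, 10:c3, 12:app, 14:c1, 15:app, 16:c3, 17:c1, 18:app, 19:app, 20:app edges: (7,6,f); (7,19,a); (12,7,f); (12,20,a); (15,12,a); (15,14,f); (18,16,f); (18,17,a); (19,1,f); (19,6,a); (20,7,a); (20,10,f)
step 3: rule r2; match: 0->12, 1->7, 2->6, 3->19, 4->20; deleted nodes 6, 7; deleted edges (7,6,f); (7,19,a); (12,7,f); (12,20,a); (19,6,a); (20,7,a); added nodes 21; added edges (12,20,f); (12,21,a); (21,19,f); (21,20,a); result: nodes: 1:c1, 10:c3, 12:app, 14:c1, 15:app, 16:c3, 17:c1, 18:app, 19:app, 20:app, 21:app edges: (12,20,f); (12,21,a); (15,12,a); (15,14,f); (18,16,f); (18,17,a); (19,1,f); (20,10,f); (21,19,f); (21,20,a)
final:
nodes: 1:c1, 10:c3, 12:app, 14:c1, 15:app, 16:c3, 17:c1, 18:app, 19:app, 20:app, 21:app
edges: (12,20,f); (12,21,a); (15,12,a); (15,14,f); (18,16,f); (18,17,a); (19,1,f); (20,10,f); (21,19,f); (21,20,a)


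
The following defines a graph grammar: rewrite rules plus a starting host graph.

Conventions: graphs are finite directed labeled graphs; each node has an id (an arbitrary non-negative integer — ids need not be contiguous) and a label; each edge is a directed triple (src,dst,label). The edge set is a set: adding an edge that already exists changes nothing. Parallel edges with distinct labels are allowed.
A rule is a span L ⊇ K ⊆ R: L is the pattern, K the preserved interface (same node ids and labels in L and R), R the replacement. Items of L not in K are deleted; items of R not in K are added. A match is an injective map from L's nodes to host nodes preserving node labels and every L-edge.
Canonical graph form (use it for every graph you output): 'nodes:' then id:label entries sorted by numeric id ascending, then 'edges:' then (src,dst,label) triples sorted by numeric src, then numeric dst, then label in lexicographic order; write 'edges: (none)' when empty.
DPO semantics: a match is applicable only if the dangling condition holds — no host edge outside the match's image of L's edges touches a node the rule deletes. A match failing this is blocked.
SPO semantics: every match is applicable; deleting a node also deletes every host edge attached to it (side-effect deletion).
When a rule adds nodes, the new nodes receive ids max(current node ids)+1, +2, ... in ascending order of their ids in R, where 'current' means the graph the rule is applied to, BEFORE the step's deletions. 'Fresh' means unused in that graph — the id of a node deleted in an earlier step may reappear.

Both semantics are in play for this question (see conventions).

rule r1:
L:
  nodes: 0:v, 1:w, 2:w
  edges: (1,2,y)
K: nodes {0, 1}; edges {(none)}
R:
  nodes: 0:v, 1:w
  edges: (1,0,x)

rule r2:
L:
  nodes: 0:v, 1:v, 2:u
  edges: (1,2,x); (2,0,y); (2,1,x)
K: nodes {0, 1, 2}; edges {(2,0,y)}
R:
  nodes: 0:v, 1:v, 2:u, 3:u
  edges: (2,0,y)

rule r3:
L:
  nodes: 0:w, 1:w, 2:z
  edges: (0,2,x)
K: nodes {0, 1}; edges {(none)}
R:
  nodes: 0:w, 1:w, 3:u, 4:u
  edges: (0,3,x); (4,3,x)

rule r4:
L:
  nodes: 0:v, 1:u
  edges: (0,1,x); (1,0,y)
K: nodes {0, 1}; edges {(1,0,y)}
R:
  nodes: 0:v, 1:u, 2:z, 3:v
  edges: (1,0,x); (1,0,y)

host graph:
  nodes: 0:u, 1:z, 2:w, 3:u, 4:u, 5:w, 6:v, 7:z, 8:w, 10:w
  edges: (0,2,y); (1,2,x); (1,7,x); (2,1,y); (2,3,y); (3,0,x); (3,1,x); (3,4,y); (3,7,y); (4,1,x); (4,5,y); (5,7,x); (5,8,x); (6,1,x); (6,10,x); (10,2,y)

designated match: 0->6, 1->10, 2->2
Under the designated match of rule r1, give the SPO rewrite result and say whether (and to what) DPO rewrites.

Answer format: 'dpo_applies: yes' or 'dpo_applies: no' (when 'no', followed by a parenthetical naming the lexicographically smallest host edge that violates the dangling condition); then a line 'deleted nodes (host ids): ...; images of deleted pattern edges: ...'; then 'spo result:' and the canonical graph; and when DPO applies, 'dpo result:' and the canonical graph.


dpo_applies: no
(the rule deletes node 2, which keeps host edge (0,2,y) outside the match image — the dangling condition fails, DPO blocks; SPO proceeds and side-deletes such edges)
deleted nodes (host ids): 2; images of deleted pattern edges: (10,2,y)
spo result:
nodes: 0:u, 1:z, 3:u, 4:u, 5:w, 6:v, 7:z, 8:w, 10:w
edges: (1,7,x); (3,0,x); (3,1,x); (3,4,y); (3,7,y); (4,1,x); (4,5,y); (5,7,x); (5,8,x); (6,1,x); (6,10,x); (10,6,x)


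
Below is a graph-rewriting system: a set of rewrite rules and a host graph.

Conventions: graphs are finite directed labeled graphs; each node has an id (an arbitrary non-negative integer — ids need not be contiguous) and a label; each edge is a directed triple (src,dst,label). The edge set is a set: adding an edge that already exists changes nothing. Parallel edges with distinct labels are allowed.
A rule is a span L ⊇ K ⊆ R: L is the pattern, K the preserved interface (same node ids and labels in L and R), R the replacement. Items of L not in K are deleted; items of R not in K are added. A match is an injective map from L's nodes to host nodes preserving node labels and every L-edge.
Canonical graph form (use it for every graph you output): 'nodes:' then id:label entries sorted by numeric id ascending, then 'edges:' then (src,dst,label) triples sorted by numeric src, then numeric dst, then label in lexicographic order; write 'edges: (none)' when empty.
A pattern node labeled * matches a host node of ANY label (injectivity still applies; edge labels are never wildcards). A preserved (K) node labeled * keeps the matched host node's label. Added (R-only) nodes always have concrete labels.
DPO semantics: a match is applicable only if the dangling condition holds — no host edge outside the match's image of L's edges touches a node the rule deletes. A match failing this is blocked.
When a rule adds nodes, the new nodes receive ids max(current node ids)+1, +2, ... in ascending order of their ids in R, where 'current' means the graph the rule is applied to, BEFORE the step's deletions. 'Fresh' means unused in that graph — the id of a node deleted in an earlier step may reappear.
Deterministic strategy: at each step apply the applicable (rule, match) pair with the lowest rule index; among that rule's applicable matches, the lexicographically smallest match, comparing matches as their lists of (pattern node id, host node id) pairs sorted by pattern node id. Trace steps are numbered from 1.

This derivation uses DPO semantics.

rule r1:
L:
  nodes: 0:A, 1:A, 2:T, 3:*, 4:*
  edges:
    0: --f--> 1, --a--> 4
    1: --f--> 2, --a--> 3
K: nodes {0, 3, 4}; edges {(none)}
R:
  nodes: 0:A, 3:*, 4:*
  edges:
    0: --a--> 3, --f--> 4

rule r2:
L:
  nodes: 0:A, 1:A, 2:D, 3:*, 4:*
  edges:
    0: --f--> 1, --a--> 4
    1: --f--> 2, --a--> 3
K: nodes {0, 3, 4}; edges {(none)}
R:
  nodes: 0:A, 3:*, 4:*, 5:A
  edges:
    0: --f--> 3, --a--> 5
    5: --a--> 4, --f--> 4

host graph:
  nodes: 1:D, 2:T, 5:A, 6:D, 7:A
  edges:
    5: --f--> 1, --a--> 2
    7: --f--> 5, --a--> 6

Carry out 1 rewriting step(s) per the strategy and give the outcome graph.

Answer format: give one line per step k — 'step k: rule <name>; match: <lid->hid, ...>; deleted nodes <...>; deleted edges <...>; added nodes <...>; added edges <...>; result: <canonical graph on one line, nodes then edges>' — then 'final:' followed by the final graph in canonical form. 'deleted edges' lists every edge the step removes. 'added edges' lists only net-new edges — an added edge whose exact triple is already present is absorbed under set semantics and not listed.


step 1: rule r2; match: 0->7, 1->5, 2->1, 3->2, 4->6; deleted nodes 1, 5; deleted edges (5,1,f); (5,2,a); (7,5,f); (7,6,a); added nodes 8; added edges (7,2,f); (7,8,a); (8,6,a); (8,6,f); result: nodes: 2:T, 6:D, 7:A, 8:A edges: (7,2,f); (7,8,a); (8,6,a); (8,6,f)
final:
nodes: 2:T, 6:D, 7:A, 8:A
edges: (7,2,f); (7,8,a); (8,6,a); (8,6,f)


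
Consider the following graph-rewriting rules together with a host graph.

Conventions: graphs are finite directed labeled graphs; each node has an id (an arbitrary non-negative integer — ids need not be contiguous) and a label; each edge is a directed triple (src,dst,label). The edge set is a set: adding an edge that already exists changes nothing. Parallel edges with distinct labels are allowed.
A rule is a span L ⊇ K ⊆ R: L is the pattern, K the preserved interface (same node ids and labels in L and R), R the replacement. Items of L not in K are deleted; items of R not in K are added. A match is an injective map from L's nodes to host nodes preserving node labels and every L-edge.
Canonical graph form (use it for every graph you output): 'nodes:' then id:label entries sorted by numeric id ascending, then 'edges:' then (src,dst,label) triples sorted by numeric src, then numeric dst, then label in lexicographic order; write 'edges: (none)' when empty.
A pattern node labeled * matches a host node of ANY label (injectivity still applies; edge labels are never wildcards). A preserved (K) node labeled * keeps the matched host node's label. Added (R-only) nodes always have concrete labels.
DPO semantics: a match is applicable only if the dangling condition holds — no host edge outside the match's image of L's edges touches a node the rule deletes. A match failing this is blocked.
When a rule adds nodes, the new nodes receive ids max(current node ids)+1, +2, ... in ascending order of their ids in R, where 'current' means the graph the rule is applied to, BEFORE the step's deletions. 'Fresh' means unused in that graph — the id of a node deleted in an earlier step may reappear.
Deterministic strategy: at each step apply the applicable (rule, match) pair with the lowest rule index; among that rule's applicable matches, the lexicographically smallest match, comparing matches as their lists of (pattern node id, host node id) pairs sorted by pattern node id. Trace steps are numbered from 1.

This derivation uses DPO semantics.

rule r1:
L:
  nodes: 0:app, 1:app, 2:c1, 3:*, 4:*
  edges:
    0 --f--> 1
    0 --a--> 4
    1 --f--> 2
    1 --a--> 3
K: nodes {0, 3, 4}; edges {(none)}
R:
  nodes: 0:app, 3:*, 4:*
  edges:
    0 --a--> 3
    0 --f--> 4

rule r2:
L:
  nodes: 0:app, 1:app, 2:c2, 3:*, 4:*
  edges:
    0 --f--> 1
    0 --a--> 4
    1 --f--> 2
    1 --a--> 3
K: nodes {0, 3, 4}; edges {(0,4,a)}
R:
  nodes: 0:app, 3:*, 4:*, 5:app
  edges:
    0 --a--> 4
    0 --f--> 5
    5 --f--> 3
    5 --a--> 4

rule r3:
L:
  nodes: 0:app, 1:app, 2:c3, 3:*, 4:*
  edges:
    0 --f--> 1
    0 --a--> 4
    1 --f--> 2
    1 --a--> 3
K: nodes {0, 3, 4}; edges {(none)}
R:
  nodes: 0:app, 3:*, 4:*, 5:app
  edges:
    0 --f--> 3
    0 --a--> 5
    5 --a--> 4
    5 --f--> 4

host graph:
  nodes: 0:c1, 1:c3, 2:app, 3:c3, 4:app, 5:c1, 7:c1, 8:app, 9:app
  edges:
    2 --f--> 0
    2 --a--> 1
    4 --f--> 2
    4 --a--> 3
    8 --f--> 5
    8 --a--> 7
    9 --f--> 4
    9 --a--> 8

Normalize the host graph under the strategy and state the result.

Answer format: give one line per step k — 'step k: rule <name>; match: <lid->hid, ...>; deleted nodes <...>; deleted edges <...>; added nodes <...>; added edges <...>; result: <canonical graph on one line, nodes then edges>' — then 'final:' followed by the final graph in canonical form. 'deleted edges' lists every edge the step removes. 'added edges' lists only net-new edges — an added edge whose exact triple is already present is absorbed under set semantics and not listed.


step 1: rule r1; match: 0->4, 1->2, 2->0, 3->1, 4->3; deleted nodes 0, 2; deleted edges (2,0,f); (2,1,a); (4,2,f); (4,3,a); added nodes (none); added edges (4,1,a); (4,3,f); result: nodes: 1:c3, 3:c3, 4:app, 5:c1, 7:c1, 8:app, 9:app edges: (4,1,a); (4,3,f); (8,5,f); (8,7,a); (9,4,f); (9,8,a)
step 2: rule r3; match: 0->9, 1->4, 2->3, 3->1, 4->8; deleted nodes 3, 4; deleted edges (4,1,a); (4,3,f); (9,4,f); (9,8,a); added nodes 10; added edges (9,1,f); (9,10,a); (10,8,a); (10,8,f); result: nodes: 1:c3, 5:c1, 7:c1, 8:app, 9:app, 10:app edges: (8,5,f); (8,7,a); (9,1,f); (9,10,a); (10,8,a); (10,8,f)
final:
nodes: 1:c3, 5:c1, 7:c1, 8:app, 9:app, 10:app
edges: (8,5,f); (8,7,a); (9,1,f); (9,10,a); (10,8,a); (10,8,f)


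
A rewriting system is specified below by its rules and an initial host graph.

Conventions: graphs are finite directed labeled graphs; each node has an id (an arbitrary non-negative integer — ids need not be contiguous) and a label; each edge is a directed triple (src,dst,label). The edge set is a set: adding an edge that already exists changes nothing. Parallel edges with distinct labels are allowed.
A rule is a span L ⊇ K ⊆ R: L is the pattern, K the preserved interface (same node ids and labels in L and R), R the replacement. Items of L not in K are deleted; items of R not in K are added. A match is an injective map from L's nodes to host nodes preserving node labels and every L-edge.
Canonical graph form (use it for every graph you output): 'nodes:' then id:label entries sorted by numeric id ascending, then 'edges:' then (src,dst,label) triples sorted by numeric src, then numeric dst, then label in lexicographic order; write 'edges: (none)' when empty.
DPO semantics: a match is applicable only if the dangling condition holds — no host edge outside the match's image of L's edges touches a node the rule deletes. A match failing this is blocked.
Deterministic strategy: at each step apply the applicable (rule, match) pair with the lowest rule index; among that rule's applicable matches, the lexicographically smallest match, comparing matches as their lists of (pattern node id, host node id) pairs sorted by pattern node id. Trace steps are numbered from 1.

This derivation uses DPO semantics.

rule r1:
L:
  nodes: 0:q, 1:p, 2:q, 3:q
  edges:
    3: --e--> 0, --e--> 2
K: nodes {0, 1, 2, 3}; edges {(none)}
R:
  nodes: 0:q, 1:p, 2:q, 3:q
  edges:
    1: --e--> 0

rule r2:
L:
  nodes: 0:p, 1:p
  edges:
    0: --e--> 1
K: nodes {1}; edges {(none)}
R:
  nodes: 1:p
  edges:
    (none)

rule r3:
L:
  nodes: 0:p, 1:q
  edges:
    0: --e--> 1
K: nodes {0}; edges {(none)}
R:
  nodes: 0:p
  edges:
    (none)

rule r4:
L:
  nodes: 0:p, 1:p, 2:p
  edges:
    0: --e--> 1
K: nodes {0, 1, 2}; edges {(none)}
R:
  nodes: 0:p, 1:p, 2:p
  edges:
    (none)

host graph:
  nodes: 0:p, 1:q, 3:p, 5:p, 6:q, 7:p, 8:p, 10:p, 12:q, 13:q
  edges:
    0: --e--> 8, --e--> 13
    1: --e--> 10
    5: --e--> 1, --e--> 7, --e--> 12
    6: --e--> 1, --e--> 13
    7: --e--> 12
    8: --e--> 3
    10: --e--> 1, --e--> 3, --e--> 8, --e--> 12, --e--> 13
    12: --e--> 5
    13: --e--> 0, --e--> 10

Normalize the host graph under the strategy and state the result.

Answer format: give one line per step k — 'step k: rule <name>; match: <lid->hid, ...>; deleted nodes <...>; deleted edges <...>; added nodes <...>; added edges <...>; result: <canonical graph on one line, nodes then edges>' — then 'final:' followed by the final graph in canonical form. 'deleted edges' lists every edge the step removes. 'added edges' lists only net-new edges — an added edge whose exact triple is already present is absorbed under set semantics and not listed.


step 1: rule r1; match: 0->1, 1->0, 2->13, 3->6; deleted nodes (none); deleted edges (6,1,e); (6,13,e); added nodes (none); added edges (0,1,e); result: nodes: 0:p, 1:q, 3:p, 5:p, 6:q, 7:p, 8:p, 10:p, 12:q, 13:q edges: (0,1,e); (0,8,e); (0,13,e); (1,10,e); (5,1,e); (5,7,e); (5,12,e); (7,12,e); (8,3,e); (10,1,e); (10,3,e); (10,8,e); (10,12,e); (10,13,e); (12,5,e); (13,0,e); (13,10,e)
step 2: rule r4; match: 0->0, 1->8, 2->3; deleted nodes (none); deleted edges (0,8,e); added nodes (none); added edges (none); result: nodes: 0:p, 1:q, 3:p, 5:p, 6:q, 7:p, 8:p, 10:p, 12:q, 13:q edges: (0,1,e); (0,13,e); (1,10,e); (5,1,e); (5,7,e); (5,12,e); (7,12,e); (8,3,e); (10,1,e); (10,3,e); (10,8,e); (10,12,e); (10,13,e); (12,5,e); (13,0,e); (13,10,e)
step 3: rule r4; match: 0->5, 1->7, 2->0; deleted nodes (none); deleted edges (5,7,e); added nodes (none); added edges (none); result: nodes: 0:p, 1:q, 3:p, 5:p, 6:q, 7:p, 8:p, 10:p, 12:q, 13:q edges: (0,1,e); (0,13,e); (1,10,e); (5,1,e); (5,12,e); (7,12,e); (8,3,e); (10,1,e); (10,3,e); (10,8,e); (10,12,e); (10,13,e); (12,5,e); (13,0,e); (13,10,e)
step 4: rule r4; match: 0->8, 1->3, 2->0; deleted nodes (none); deleted edges (8,3,e); added nodes (none); added edges (none); result: nodes: 0:p, 1:q, 3:p, 5:p, 6:q, 7:p, 8:p, 10:p, 12:q, 13:q edges: (0,1,e); (0,13,e); (1,10,e); (5,1,e); (5,12,e); (7,12,e); (10,1,e); (10,3,e); (10,8,e); (10,12,e); (10,13,e); (12,5,e); (13,0,e); (13,10,e)
step 5: rule r4; match: 0->10, 1->3, 2->0; deleted nodes (none); deleted edges (10,3,e); added nodes (none); added edges (none); result: nodes: 0:p, 1:q, 3:p, 5:p, 6:q, 7:p, 8:p, 10:p, 12:q, 13:q edges: (0,1,e); (0,13,e); (1,10,e); (5,1,e); (5,12,e); (7,12,e); (10,1,e); (10,8,e); (10,12,e); (10,13,e); (12,5,e); (13,0,e); (13,10,e)
step 6: rule r4; match: 0->10, 1->8, 2->0; deleted nodes (none); deleted edges (10,8,e); added nodes (none); added edges (none); result: nodes: 0:p, 1:q, 3:p, 5:p, 6:q, 7:p, 8:p, 10:p, 12:q, 13:q edges: (0,1,e); (0,13,e); (1,10,e); (5,1,e); (5,12,e); (7,12,e); (10,1,e); (10,12,e); (10,13,e); (12,5,e); (13,0,e); (13,10,e)
final:
nodes: 0:p, 1:q, 3:p, 5:p, 6:q, 7:p, 8:p, 10:p, 12:q, 13:q
edges: (0,1,e); (0,13,e); (1,10,e); (5,1,e); (5,12,e); (7,12,e); (10,1,e); (10,12,e); (10,13,e); (12,5,e); (13,0,e); (13,10,e)


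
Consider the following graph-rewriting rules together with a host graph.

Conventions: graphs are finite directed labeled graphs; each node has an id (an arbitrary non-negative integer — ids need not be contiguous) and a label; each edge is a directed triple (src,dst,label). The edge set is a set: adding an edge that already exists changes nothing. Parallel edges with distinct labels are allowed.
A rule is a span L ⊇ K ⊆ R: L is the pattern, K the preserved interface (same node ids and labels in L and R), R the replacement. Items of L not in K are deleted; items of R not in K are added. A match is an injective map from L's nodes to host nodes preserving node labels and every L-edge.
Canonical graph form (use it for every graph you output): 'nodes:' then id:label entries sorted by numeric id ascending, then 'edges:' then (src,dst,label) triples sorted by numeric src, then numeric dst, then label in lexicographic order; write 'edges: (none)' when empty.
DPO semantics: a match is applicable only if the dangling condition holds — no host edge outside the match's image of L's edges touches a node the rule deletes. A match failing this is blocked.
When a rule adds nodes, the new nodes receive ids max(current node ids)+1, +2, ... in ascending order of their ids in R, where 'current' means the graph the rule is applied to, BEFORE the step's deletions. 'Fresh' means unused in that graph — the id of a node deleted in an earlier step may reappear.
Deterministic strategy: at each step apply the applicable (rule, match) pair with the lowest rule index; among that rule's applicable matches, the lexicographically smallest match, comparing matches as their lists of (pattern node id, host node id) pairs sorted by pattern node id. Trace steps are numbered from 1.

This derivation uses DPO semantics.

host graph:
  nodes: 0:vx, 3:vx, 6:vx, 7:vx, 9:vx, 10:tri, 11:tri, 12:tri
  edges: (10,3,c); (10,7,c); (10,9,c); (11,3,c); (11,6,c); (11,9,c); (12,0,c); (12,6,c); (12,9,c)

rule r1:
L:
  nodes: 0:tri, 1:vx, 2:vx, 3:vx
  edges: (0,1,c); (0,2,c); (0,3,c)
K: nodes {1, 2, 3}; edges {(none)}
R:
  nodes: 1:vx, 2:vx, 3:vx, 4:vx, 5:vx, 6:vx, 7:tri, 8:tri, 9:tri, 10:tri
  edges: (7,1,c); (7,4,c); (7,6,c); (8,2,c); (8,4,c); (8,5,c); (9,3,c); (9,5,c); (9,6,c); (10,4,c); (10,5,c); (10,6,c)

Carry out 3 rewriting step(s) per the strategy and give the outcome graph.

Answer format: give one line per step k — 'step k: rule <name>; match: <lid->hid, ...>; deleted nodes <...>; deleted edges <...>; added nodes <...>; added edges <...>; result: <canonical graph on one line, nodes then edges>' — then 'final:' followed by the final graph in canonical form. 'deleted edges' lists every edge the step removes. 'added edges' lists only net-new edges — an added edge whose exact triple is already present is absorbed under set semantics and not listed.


step 1: rule r1; match: 0->10, 1->3, 2->7, 3->9; deleted nodes 10; deleted edges (10,3,c); (10,7,c); (10,9,c); added nodes 13, 14, 15, 16, 17, 18, 19; added edges (16,3,c); (16,13,c); (16,15,c); (17,7,c); (17,13,c); (17,14,c); (18,9,c); (18,14,c); (18,15,c); (19,13,c); (19,14,c); (19,15,c); result: nodes: 0:vx, 3:vx, 6:vx, 7:vx, 9:vx, 11:tri, 12:tri, 13:vx, 14:vx, 15:vx, 16:tri, 17:tri, 18:tri, 19:tri edges: (11,3,c); (11,6,c); (11,9,c); (12,0,c); (12,6,c); (12,9,c); (16,3,c); (16,13,c); (16,15,c); (17,7,c); (17,13,c); (17,14,c); (18,9,c); (18,14,c); (18,15,c); (19,13,c); (19,14,c); (19,15,c)
step 2: rule r1; match: 0->11, 1->3, 2->6, 3->9; deleted nodes 11; deleted edges (11,3,c); (11,6,c); (11,9,c); added nodes 20, 21, 22, 23, 24, 25, 26; added edges (23,3,c); (23,20,c); (23,22,c); (24,6,c); (24,20,c); (24,21,c); (25,9,c); (25,21,c); (25,22,c); (26,20,c); (26,21,c); (26,22,c); result: nodes: 0:vx, 3:vx, 6:vx, 7:vx, 9:vx, 12:tri, 13:vx, 14:vx, 15:vx, 16:tri, 17:tri, 18:tri, 19:tri, 20:vx, 21:vx, 22:vx, 23:tri, 24:tri, 25:tri, 26:tri edges: (12,0,c); (12,6,c); (12,9,c); (16,3,c); (16,13,c); (16,15,c); (17,7,c); (17,13,c); (17,14,c); (18,9,c); (18,14,c); (18,15,c); (19,13,c); (19,14,c); (19,15,c); (23,3,c); (23,20,c); (23,22,c); (24,6,c); (24,20,c); (24,21,c); (25,9,c); (25,21,c); (25,22,c); (26,20,c); (26,21,c); (26,22,c)
step 3: rule r1; match: 0->12, 1->0, 2->6, 3->9; deleted nodes 12; deleted edges (12,0,c); (12,6,c); (12,9,c); added nodes 27, 28, 29, 30, 31, 32, 33; added edges (30,0,c); (30,27,c); (30,29,c); (31,6,c); (31,27,c); (31,28,c); (32,9,c); (32,28,c); (32,29,c); (33,27,c); (33,28,c); (33,29,c); result: nodes: 0:vx, 3:vx, 6:vx, 7:vx, 9:vx, 13:vx, 14:vx, 15:vx, 16:tri, 17:tri, 18:tri, 19:tri, 20:vx, 21:vx, 22:vx, 23:tri, 24:tri, 25:tri, 26:tri, 27:vx, 28:vx, 29:vx, 30:tri, 31:tri, 32:tri, 33:tri edges: (16,3,c); (16,13,c); (16,15,c); (17,7,c); (17,13,c); (17,14,c); (18,9,c); (18,14,c); (18,15,c); (19,13,c); (19,14,c); (19,15,c); (23,3,c); (23,20,c); (23,22,c); (24,6,c); (24,20,c); (24,21,c); (25,9,c); (25,21,c); (25,22,c); (26,20,c); (26,21,c); (26,22,c); (30,0,c); (30,27,c); (30,29,c); (31,6,c); (31,27,c); (31,28,c); (32,9,c); (32,28,c); (32,29,c); (33,27,c); (33,28,c); (33,29,c)
final:
nodes: 0:vx, 3:vx, 6:vx, 7:vx, 9:vx, 13:vx, 14:vx, 15:vx, 16:tri, 17:tri, 18:tri, 19:tri, 20:vx, 21:vx, 22:vx, 23:tri, 24:tri, 25:tri, 26:tri, 27:vx, 28:vx, 29:vx, 30:tri, 31:tri, 32:tri, 33:tri
edges: (16,3,c); (16,13,c); (16,15,c); (17,7,c); (17,13,c); (17,14,c); (18,9,c); (18,14,c); (18,15,c); (19,13,c); (19,14,c); (19,15,c); (23,3,c); (23,20,c); (23,22,c); (24,6,c); (24,20,c); (24,21,c); (25,9,c); (25,21,c); (25,22,c); (26,20,c); (26,21,c); (26,22,c); (30,0,c); (30,27,c); (30,29,c); (31,6,c); (31,27,c); (31,28,c); (32,9,c); (32,28,c); (32,29,c); (33,27,c); (33,28,c); (33,29,c)


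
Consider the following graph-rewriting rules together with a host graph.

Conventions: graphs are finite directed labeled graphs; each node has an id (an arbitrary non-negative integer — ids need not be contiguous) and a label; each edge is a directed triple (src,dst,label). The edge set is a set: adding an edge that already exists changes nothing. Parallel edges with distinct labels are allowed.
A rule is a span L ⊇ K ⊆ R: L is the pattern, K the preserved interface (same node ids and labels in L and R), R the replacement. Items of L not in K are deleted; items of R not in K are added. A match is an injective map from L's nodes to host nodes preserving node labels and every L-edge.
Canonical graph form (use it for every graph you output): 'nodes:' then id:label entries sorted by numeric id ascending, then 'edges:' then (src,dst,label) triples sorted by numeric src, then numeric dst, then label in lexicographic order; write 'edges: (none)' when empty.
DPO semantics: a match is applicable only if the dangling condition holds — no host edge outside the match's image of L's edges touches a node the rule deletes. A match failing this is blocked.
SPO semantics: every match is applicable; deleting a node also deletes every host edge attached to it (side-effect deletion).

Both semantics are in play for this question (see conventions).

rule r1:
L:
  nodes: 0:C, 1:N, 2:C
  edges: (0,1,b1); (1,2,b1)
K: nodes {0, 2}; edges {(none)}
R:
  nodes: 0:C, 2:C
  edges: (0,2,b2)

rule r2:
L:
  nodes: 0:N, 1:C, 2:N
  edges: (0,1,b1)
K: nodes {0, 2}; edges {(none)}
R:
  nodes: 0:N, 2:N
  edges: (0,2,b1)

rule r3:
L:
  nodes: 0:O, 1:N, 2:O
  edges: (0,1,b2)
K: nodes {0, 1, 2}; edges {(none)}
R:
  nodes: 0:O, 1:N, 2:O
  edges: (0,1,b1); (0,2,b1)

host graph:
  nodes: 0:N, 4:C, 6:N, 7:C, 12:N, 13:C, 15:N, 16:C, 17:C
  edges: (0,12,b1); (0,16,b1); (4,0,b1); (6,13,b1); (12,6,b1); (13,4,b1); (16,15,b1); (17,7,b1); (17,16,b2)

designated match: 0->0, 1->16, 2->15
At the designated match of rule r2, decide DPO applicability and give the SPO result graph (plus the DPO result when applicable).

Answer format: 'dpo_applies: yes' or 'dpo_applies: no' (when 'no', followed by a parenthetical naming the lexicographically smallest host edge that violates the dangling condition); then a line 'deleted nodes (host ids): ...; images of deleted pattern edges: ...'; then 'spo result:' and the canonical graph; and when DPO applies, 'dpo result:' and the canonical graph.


dpo_applies: no
(the rule deletes node 16, which keeps host edge (16,15,b1) outside the match image — the dangling condition fails, DPO blocks; SPO proceeds and side-deletes such edges)
deleted nodes (host ids): 16; images of deleted pattern edges: (0,16,b1)
spo result:
nodes: 0:N, 4:C, 6:N, 7:C, 12:N, 13:C, 15:N, 17:C
edges: (0,12,b1); (0,15,b1); (4,0,b1); (6,13,b1); (12,6,b1); (13,4,b1); (17,7,b1)


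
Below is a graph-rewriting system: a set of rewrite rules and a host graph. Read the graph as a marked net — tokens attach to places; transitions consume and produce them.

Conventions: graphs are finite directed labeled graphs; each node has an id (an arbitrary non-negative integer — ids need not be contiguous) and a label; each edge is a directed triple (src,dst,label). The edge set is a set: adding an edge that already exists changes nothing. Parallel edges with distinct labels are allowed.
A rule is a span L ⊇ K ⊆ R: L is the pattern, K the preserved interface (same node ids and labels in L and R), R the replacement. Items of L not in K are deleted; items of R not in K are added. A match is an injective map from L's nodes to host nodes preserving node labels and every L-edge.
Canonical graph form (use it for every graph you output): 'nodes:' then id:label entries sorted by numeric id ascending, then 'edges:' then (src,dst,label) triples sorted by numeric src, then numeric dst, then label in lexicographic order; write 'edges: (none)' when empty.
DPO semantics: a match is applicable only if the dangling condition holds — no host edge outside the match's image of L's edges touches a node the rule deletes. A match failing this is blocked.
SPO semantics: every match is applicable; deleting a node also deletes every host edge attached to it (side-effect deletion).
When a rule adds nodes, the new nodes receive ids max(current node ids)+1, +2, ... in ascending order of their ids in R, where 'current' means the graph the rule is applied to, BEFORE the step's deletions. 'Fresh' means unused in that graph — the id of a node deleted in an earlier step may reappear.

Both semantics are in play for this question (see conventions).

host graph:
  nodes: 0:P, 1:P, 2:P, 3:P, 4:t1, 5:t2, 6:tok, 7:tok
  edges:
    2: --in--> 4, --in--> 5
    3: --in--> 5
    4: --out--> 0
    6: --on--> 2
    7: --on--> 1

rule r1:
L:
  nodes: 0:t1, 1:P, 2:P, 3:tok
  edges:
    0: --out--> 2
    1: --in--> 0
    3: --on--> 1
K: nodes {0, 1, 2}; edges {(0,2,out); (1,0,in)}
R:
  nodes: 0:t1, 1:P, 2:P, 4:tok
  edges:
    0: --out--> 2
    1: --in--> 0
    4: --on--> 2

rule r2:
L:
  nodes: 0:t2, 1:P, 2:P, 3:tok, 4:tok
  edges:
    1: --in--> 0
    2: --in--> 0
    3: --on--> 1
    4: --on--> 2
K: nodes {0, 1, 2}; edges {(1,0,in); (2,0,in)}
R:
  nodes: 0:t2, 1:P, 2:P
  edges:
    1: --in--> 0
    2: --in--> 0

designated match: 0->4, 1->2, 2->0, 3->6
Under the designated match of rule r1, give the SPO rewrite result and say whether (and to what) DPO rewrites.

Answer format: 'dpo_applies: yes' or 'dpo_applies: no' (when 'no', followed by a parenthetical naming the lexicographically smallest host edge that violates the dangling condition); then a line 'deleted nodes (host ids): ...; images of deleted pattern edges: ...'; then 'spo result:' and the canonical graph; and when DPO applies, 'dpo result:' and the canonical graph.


dpo_applies: yes
deleted nodes (host ids): 6; images of deleted pattern edges: (6,2,on)
spo result:
nodes: 0:P, 1:P, 2:P, 3:P, 4:t1, 5:t2, 7:tok, 8:tok
edges: (2,4,in); (2,5,in); (3,5,in); (4,0,out); (7,1,on); (8,0,on)
dpo result:
nodes: 0:P, 1:P, 2:P, 3:P, 4:t1, 5:t2, 7:tok, 8:tok
edges: (2,4,in); (2,5,in); (3,5,in); (4,0,out); (7,1,on); (8,0,on)


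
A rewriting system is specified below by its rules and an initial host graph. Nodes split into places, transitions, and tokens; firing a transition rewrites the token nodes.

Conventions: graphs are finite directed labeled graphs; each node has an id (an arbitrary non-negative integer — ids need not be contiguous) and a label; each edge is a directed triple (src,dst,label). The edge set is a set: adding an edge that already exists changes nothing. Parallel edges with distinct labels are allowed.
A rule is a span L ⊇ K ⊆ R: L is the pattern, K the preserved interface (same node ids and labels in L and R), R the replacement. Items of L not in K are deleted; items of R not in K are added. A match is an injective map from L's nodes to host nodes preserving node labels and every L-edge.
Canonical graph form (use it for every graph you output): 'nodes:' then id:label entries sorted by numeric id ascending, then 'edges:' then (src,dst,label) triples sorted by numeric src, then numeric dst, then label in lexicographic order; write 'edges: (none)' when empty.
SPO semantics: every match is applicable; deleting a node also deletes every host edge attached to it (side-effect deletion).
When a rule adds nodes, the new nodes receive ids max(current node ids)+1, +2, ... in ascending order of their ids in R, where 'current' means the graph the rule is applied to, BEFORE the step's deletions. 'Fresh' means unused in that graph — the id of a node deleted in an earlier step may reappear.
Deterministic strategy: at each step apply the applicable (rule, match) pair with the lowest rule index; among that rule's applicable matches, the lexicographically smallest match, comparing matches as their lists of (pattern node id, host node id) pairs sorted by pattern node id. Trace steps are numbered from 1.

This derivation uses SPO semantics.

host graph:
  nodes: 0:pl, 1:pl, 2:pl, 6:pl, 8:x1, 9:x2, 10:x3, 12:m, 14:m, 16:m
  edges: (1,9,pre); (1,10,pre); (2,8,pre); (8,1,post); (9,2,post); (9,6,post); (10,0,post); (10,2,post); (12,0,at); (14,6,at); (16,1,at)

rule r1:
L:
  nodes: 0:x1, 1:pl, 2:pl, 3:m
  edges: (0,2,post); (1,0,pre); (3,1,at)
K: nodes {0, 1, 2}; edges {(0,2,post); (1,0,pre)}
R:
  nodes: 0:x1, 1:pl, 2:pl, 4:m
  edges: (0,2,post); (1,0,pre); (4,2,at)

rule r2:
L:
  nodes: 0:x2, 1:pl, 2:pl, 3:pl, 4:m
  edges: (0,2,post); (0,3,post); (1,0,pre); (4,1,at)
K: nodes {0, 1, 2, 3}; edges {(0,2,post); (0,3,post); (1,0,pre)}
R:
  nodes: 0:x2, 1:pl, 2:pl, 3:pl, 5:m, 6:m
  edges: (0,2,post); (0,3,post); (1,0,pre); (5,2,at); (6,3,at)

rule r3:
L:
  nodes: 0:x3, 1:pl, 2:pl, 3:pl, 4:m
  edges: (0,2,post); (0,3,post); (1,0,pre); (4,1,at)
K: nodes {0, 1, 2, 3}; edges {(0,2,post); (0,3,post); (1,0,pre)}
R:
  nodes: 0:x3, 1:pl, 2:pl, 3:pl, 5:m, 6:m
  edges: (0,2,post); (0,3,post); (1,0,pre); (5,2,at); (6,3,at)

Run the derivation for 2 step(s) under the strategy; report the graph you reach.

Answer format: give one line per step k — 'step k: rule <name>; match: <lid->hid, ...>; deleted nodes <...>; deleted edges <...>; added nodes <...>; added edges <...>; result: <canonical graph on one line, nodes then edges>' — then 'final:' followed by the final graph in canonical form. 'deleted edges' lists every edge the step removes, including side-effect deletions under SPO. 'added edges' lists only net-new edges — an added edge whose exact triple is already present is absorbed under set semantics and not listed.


step 1: rule r2; match: 0->9, 1->1, 2->2, 3->6, 4->16; deleted nodes 16; deleted edges (16,1,at); added nodes 17, 18; added edges (17,2,at); (18,6,at); result: nodes: 0:pl, 1:pl, 2:pl, 6:pl, 8:x1, 9:x2, 10:x3, 12:m, 14:m, 17:m, 18:m edges: (1,9,pre); (1,10,pre); (2,8,pre); (8,1,post); (9,2,post); (9,6,post); (10,0,post); (10,2,post); (12,0,at); (14,6,at); (17,2,at); (18,6,at)
step 2: rule r1; match: 0->8, 1->2, 2->1, 3->17; deleted nodes 17; deleted edges (17,2,at); added nodes 19; added edges (19,1,at); result: nodes: 0:pl, 1:pl, 2:pl, 6:pl, 8:x1, 9:x2, 10:x3, 12:m, 14:m, 18:m, 19:m edges: (1,9,pre); (1,10,pre); (2,8,pre); (8,1,post); (9,2,post); (9,6,post); (10,0,post); (10,2,post); (12,0,at); (14,6,at); (18,6,at); (19,1,at)
final:
nodes: 0:pl, 1:pl, 2:pl, 6:pl, 8:x1, 9:x2, 10:x3, 12:m, 14:m, 18:m, 19:m
edges: (1,9,pre); (1,10,pre); (2,8,pre); (8,1,post); (9,2,post); (9,6,post); (10,0,post); (10,2,post); (12,0,at); (14,6,at); (18,6,at); (19,1,at)
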